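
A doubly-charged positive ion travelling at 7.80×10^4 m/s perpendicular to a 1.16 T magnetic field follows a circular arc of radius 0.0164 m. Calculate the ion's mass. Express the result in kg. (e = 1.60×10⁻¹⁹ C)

m ≈ 7.80×10^-26 kg

qvB = mv²/r ⇒ m = qBr/v.
m = (2×1.60×10^-19)(1.16)(0.0164) / (7.80×10^4) = 7.80×10^-26 kg.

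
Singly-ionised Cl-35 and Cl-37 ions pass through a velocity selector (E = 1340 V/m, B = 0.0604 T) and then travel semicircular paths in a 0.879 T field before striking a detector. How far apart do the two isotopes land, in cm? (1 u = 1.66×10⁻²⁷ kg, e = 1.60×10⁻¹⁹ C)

Δd ≈ 0.105 cm

Both emerge at v = E/B₁ = 2.22×10^4 m/s.
r = mv/(qB₂), so r₁ = 9.165×10^-3 m and r₂ = 9.689×10^-3 m, giving Δr = 5.24×10^-4 m.
After a semicircle each ion lands a diameter 2r from the entry slit, so the separation is 2Δr = 1.05×10^-3 m.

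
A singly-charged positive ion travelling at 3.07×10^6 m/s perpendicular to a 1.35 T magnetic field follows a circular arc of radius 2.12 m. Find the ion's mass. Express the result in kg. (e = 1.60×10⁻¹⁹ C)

qvB = mv²/r ⇒ m = qBr/v.
m = (1×1.60×10^-19)(1.35)(2.12) / (3.07×10^6) = 1.49×10^-25 kg.

m ≈ 1.49×10^-25 kg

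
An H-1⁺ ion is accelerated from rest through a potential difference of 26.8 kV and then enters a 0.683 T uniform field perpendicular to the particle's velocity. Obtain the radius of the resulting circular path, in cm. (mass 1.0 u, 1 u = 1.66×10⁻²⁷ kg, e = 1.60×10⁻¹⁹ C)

The kinetic energy gained is K = qV = (1×1.60×10^-19)(2.68×10^4) = 4.29×10^-15 J.
v = √(2K/m) = 2.27×10^6 m/s.
r = mv/(qB) = (1.66×10^-27)(2.27×10^6) / [(1×1.60×10^-19)(0.683)] = 0.0345 m.

r ≈ 3.45 cm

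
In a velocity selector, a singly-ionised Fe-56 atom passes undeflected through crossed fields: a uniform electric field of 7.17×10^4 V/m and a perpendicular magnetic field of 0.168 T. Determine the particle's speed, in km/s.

v ≈ 427 km/s

For zero net force, qE = qvB, so v = E/B.
v = (7.17×10^4) / (0.168) = 4.27×10^5 m/s.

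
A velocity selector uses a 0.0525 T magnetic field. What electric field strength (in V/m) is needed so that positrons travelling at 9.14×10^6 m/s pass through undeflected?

qE = qvB ⇒ E = vB = (9.14×10^6)(0.0525) = 4.80×10^5 V/m.

E ≈ 4.80×10^5 V/m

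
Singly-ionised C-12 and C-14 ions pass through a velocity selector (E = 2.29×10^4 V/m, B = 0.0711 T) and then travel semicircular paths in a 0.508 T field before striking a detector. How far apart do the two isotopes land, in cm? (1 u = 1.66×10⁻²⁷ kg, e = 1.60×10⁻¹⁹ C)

Both emerge at v = E/B₁ = 3.22×10^5 m/s.
r = mv/(qB₂), so r₁ = 0.0789 m and r₂ = 0.0921 m, giving Δr = 0.0132 m.
After a semicircle each ion lands a diameter 2r from the entry slit, so the separation is 2Δr = 0.0263 m.

Δd ≈ 2.63 cm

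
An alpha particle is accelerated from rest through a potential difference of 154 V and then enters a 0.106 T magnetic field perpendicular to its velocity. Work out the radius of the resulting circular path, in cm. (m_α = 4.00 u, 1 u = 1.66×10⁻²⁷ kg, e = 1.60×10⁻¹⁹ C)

The kinetic energy gained is K = qV = (2×1.60×10^-19)(154) = 4.93×10^-17 J.
v = √(2K/m) = 1.22×10^5 m/s.
r = mv/(qB) = (6.64×10^-27)(1.22×10^5) / [(2×1.60×10^-19)(0.106)] = 0.0238 m.

r ≈ 2.38 cm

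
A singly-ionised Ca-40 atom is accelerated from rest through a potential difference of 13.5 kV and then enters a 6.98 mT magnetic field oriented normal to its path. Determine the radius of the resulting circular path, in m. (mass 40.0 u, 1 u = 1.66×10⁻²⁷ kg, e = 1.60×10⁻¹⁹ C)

r ≈ 15.2 m

The kinetic energy gained is K = qV = (1×1.60×10^-19)(1.35×10^4) = 2.16×10^-15 J.
v = √(2K/m) = 2.55×10^5 m/s.
r = mv/(qB) = (6.64×10^-26)(2.55×10^5) / [(1×1.60×10^-19)(6.98×10^-3)] = 15.2 m.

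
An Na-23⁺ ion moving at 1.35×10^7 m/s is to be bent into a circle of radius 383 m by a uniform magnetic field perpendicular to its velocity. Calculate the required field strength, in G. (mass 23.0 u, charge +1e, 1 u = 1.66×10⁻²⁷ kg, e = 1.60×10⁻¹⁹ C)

B ≈ 84.1 G

qvB = mv²/r gives B = mv/(qr).
B = (3.82×10^-26)(1.35×10^7) / [(1×1.60×10^-19)(383)] = 8.41×10^-3 T.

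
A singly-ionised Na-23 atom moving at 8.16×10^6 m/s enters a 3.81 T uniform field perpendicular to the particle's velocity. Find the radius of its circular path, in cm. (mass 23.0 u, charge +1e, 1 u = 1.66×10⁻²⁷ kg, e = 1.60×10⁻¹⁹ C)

The magnetic force provides the centripetal force: qvB = mv²/r, so r = mv/(qB).
r = (3.82×10^-26 kg)(8.16×10^6 m/s) / [(1×1.60×10^-19 C)(3.81 T)] = 0.511 m.

r ≈ 51.1 cm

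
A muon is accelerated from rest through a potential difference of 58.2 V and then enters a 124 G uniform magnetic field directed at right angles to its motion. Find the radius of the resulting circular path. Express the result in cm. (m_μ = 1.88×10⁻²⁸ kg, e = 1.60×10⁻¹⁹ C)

The kinetic energy gained is K = qV = (1×1.60×10^-19)(58.2) = 9.31×10^-18 J.
v = √(2K/m) = 3.15×10^5 m/s.
r = mv/(qB) = (1.88×10^-28)(3.15×10^5) / [(1×1.60×10^-19)(0.0124)] = 0.0298 m.

r ≈ 2.98 cm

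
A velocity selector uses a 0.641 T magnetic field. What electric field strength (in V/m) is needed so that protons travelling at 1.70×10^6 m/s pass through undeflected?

qE = qvB ⇒ E = vB = (1.70×10^6)(0.641) = 1.09×10^6 V/m.

E ≈ 1.09×10^6 V/m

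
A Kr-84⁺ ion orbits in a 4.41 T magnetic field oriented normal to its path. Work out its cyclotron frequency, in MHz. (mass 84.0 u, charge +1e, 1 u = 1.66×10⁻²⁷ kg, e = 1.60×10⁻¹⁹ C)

f = qB/(2πm) = (1×1.60×10^-19)(4.41) / [2π(1.39×10^-25)] = 8.05×10^5 Hz.

f ≈ 0.805 MHz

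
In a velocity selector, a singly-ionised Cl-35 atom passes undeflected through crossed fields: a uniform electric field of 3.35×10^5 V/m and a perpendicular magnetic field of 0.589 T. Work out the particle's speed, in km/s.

For zero net force, qE = qvB, so v = E/B.
v = (3.35×10^5) / (0.589) = 5.69×10^5 m/s.

v ≈ 569 km/s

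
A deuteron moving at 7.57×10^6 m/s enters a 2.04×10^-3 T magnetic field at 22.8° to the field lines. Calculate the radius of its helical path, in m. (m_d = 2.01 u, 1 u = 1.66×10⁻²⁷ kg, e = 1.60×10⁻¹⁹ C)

Only the perpendicular component v⊥ = v sin22.8° = 2.93×10^6 m/s is bent by the field.
r = m v⊥ /(qB) = (3.34×10^-27)(2.93×10^6) / [(1×1.60×10^-19)(2.04×10^-3)] = 30.0 m.

r ≈ 30.0 m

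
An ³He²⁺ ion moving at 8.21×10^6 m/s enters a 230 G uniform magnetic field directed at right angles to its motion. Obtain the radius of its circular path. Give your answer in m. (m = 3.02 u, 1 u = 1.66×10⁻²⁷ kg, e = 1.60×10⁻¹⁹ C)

The magnetic force provides the centripetal force: qvB = mv²/r, so r = mv/(qB).
r = (5.01×10^-27 kg)(8.21×10^6 m/s) / [(2×1.60×10^-19 C)(0.0230 T)] = 5.59 m.

r ≈ 5.59 m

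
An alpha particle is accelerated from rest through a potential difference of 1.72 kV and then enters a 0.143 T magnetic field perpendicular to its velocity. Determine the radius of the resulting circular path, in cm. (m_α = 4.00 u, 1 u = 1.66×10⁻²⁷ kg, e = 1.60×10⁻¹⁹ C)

The kinetic energy gained is K = qV = (2×1.60×10^-19)(1720) = 5.50×10^-16 J.
v = √(2K/m) = 4.07×10^5 m/s.
r = mv/(qB) = (6.64×10^-27)(4.07×10^5) / [(2×1.60×10^-19)(0.143)] = 0.0591 m.

r ≈ 5.91 cm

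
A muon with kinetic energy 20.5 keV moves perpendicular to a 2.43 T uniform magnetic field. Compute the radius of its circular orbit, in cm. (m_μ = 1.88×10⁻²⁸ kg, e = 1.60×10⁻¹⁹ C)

Convert the energy: K = 20.5 keV = 3.28×10^-15 J.
v = √(2K/m) = √(2·3.28×10^-15/1.88×10^-28) = 5.91×10^6 m/s.
r = mv/(qB) = (1.88×10^-28)(5.91×10^6) / [(1×1.60×10^-19)(2.43)] = 2.86×10^-3 m.

r ≈ 0.286 cm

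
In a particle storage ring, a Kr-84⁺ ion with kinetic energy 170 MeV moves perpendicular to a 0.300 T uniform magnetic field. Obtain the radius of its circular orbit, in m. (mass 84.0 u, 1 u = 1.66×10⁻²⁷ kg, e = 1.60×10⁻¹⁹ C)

Convert the energy: K = 170 MeV = 2.72×10^-11 J.
v = √(2K/m) = √(2·2.72×10^-11/1.39×10^-25) = 1.98×10^7 m/s.
r = mv/(qB) = (1.39×10^-25)(1.98×10^7) / [(1×1.60×10^-19)(0.300)] = 57.4 m.

r ≈ 57.4 m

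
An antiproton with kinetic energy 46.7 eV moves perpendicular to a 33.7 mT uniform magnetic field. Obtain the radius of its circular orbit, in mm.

Convert the energy: K = 46.7 eV = 7.47×10^-18 J.
v = √(2K/m) = √(2·7.47×10^-18/1.67×10^-27) = 9.46×10^4 m/s.
r = mv/(qB) = (1.67×10^-27)(9.46×10^4) / [(1×1.60×10^-19)(0.0337)] = 0.0293 m.

r ≈ 29.3 mm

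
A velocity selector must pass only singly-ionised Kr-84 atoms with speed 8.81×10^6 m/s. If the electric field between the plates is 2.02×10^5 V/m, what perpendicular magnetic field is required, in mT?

qE = qvB ⇒ B = E/v = (2.02×10^5) / (8.81×10^6) = 0.0229 T.

B ≈ 22.9 mT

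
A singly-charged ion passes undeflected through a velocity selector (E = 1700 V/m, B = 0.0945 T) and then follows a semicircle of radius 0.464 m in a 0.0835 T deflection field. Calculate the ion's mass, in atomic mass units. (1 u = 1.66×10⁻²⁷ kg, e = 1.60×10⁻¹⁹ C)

m ≈ 208 u

v = E/B₁ = 1.80×10^4 m/s.
From r = mv/(qB₂), m = qB₂r/v = (1×1.60×10^-19)(0.0835)(0.464) / (1.80×10^4) = 3.45×10^-25 kg.
In atomic mass units: m = 3.45×10^-25 / 1.66×10^-27 = 208 u.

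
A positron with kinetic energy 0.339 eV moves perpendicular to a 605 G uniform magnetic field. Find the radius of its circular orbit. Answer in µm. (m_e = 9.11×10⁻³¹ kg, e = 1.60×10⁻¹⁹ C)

r ≈ 32.5 µm

Convert the energy: K = 0.339 eV = 5.42×10^-20 J.
v = √(2K/m) = √(2·5.42×10^-20/9.11×10^-31) = 3.45×10^5 m/s.
r = mv/(qB) = (9.11×10^-31)(3.45×10^5) / [(1×1.60×10^-19)(0.0605)] = 3.25×10^-5 m.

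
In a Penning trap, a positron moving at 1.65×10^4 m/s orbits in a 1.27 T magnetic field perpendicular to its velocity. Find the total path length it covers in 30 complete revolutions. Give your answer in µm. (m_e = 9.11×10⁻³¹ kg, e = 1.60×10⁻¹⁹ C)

L ≈ 13.9 µm

r = mv/(qB) = 7.40×10^-8 m, so one revolution covers 2πr = 4.65×10^-7 m.
In 30 revolutions: L = 30·2πr = 1.39×10^-5 m.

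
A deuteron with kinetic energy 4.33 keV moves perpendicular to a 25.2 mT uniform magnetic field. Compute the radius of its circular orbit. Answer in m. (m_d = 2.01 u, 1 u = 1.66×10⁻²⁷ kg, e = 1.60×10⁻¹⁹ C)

Convert the energy: K = 4.33 keV = 6.93×10^-16 J.
v = √(2K/m) = √(2·6.93×10^-16/3.34×10^-27) = 6.44×10^5 m/s.
r = mv/(qB) = (3.34×10^-27)(6.44×10^5) / [(1×1.60×10^-19)(0.0252)] = 0.533 m.

r ≈ 0.533 m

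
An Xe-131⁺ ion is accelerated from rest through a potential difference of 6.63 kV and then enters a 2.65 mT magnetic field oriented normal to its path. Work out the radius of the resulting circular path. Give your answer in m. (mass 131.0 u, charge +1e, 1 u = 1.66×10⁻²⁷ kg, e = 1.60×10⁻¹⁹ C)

The kinetic energy gained is K = qV = (1×1.60×10^-19)(6630) = 1.06×10^-15 J.
v = √(2K/m) = 9.88×10^4 m/s.
r = mv/(qB) = (2.17×10^-25)(9.88×10^4) / [(1×1.60×10^-19)(2.65×10^-3)] = 50.7 m.

r ≈ 50.7 m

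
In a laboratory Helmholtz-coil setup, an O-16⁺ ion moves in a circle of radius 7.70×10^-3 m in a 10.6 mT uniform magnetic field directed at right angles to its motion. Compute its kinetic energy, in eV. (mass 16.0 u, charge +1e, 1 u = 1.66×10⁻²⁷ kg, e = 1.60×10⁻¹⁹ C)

K ≈ 0.0201 eV

v = qBr/m = (1×1.60×10^-19)(0.0106)(7.70×10^-3) / (2.66×10^-26) = 492 m/s.
K = ½mv² = 0.5·(2.66×10^-26)·(492)² = 3.21×10^-21 J = 0.0201 eV.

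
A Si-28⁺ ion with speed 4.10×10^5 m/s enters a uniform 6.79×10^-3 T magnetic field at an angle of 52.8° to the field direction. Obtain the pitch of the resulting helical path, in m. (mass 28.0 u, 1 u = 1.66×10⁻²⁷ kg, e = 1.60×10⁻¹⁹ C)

The velocity component along B is v∥ = v cos52.8° = 2.48×10^5 m/s.
The cyclotron period T = 2πm/(qB) = 2.69×10^-4 s is set by m, q, B alone.
Pitch = v∥·T = (2.48×10^5)(2.69×10^-4) = 66.6 m.

pitch ≈ 66.6 m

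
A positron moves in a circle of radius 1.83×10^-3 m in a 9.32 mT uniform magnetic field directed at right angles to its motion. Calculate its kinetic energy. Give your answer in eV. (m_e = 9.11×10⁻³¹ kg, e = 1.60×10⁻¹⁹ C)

v = qBr/m = (1×1.60×10^-19)(9.32×10^-3)(1.83×10^-3) / (9.11×10^-31) = 3.00×10^6 m/s.
K = ½mv² = 0.5·(9.11×10^-31)·(3.00×10^6)² = 4.09×10^-18 J = 25.5 eV.

K ≈ 25.5 eV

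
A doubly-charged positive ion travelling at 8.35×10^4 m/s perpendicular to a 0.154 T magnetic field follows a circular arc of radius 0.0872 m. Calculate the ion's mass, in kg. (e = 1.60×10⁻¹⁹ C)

qvB = mv²/r ⇒ m = qBr/v.
m = (2×1.60×10^-19)(0.154)(0.0872) / (8.35×10^4) = 5.15×10^-26 kg.

m ≈ 5.15×10^-26 kg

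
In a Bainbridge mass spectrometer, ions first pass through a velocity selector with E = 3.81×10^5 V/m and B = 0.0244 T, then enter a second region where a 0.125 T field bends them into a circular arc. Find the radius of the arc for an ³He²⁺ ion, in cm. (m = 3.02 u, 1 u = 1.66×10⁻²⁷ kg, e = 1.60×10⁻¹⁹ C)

r ≈ 196 cm

The selector passes v = E/B = 3.81×10^5/0.0244 = 1.56×10^7 m/s.
In the deflection region, r = mv/(qB₂) = (5.01×10^-27)(1.56×10^7) / [(2×1.60×10^-19)(0.125)] = 1.96 m.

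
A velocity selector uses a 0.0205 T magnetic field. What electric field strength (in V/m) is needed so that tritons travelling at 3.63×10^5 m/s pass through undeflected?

E ≈ 7440 V/m

qE = qvB ⇒ E = vB = (3.63×10^5)(0.0205) = 7440 V/m.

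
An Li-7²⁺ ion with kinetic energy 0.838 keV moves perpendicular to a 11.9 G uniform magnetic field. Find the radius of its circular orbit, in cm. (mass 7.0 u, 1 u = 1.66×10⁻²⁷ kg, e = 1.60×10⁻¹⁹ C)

r ≈ 464 cm

Convert the energy: K = 0.838 keV = 1.34×10^-16 J.
v = √(2K/m) = √(2·1.34×10^-16/1.16×10^-26) = 1.52×10^5 m/s.
r = mv/(qB) = (1.16×10^-26)(1.52×10^5) / [(2×1.60×10^-19)(1.19×10^-3)] = 4.64 m.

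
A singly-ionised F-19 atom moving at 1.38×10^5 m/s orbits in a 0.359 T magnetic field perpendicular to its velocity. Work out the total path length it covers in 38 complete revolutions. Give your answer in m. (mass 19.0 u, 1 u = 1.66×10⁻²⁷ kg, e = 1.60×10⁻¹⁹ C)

L ≈ 18.1 m

r = mv/(qB) = 0.0758 m, so one revolution covers 2πr = 0.476 m.
In 38 revolutions: L = 38·2πr = 18.1 m.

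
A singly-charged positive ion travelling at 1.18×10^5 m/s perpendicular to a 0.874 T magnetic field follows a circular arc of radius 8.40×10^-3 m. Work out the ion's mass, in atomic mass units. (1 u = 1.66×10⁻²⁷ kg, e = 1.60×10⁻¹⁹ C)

m ≈ 6.00 u

qvB = mv²/r ⇒ m = qBr/v.
m = (1×1.60×10^-19)(0.874)(8.40×10^-3) / (1.18×10^5) = 9.95×10^-27 kg = 6.00 u.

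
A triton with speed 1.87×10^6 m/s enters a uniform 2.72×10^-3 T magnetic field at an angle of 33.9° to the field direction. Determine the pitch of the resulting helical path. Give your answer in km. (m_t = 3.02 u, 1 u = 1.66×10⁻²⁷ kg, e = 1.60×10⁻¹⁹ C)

pitch ≈ 0.112 km

The velocity component along B is v∥ = v cos33.9° = 1.55×10^6 m/s.
The cyclotron period T = 2πm/(qB) = 7.24×10^-5 s is set by m, q, B alone.
Pitch = v∥·T = (1.55×10^6)(7.24×10^-5) = 112 m.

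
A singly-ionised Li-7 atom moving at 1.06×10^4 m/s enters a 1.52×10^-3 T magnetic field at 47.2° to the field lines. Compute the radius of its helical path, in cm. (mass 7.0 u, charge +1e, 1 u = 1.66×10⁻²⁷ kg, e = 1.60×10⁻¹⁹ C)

Only the perpendicular component v⊥ = v sin47.2° = 7780 m/s is bent by the field.
r = m v⊥ /(qB) = (1.16×10^-26)(7780) / [(1×1.60×10^-19)(1.52×10^-3)] = 0.372 m.

r ≈ 37.2 cm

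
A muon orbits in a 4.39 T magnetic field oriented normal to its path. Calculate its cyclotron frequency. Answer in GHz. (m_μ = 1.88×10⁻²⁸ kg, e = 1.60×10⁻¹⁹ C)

f = qB/(2πm) = (1×1.60×10^-19)(4.39) / [2π(1.88×10^-28)] = 5.95×10^8 Hz.

f ≈ 0.595 GHz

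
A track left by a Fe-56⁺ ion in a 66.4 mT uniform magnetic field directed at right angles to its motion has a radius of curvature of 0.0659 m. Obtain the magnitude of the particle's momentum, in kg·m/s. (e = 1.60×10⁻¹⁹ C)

Since qvB = mv²/r, the momentum p = mv = qBr.
p = (1×1.60×10^-19)(0.0664)(0.0659) = 7.00×10^-22 kg·m/s.

p ≈ 7.00×10^-22 kg·m/s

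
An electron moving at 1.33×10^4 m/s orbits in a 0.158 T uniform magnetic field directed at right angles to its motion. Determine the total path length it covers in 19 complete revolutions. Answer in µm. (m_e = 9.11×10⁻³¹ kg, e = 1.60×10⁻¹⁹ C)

L ≈ 57.2 µm

r = mv/(qB) = 4.79×10^-7 m, so one revolution covers 2πr = 3.01×10^-6 m.
In 19 revolutions: L = 19·2πr = 5.72×10^-5 m.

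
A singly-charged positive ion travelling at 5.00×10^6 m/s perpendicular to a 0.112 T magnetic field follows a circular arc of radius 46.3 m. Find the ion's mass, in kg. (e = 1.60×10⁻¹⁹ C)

m ≈ 1.66×10^-25 kg

qvB = mv²/r ⇒ m = qBr/v.
m = (1×1.60×10^-19)(0.112)(46.3) / (5.00×10^6) = 1.66×10^-25 kg.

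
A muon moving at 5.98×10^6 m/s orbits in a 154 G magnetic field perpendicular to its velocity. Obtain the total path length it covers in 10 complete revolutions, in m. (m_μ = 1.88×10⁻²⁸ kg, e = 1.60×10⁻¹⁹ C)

L ≈ 28.7 m

r = mv/(qB) = 0.456 m, so one revolution covers 2πr = 2.87 m.
In 10 revolutions: L = 10·2πr = 28.7 m.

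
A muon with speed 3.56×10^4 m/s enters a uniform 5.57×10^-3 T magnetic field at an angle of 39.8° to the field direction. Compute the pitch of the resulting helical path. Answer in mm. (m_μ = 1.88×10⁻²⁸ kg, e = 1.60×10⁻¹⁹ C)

pitch ≈ 36.3 mm

The velocity component along B is v∥ = v cos39.8° = 2.74×10^4 m/s.
The cyclotron period T = 2πm/(qB) = 1.33×10^-6 s is set by m, q, B alone.
Pitch = v∥·T = (2.74×10^4)(1.33×10^-6) = 0.0363 m.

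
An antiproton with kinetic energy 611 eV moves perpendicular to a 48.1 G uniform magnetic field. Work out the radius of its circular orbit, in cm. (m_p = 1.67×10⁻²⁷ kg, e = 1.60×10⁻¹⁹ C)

r ≈ 74.2 cm

Convert the energy: K = 611 eV = 9.78×10^-17 J.
v = √(2K/m) = √(2·9.78×10^-17/1.67×10^-27) = 3.42×10^5 m/s.
r = mv/(qB) = (1.67×10^-27)(3.42×10^5) / [(1×1.60×10^-19)(4.81×10^-3)] = 0.742 m.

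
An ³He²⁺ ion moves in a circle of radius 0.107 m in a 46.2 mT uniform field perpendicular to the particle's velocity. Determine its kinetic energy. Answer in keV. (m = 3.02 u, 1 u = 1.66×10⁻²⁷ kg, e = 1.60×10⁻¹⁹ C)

K ≈ 1.56 keV

v = qBr/m = (2×1.60×10^-19)(0.0462)(0.107) / (5.01×10^-27) = 3.16×10^5 m/s.
K = ½mv² = 0.5·(5.01×10^-27)·(3.16×10^5)² = 2.50×10^-16 J = 1.56 keV.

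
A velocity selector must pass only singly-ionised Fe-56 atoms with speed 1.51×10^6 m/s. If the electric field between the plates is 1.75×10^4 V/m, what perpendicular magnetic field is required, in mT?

B ≈ 11.6 mT

qE = qvB ⇒ B = E/v = (1.75×10^4) / (1.51×10^6) = 0.0116 T.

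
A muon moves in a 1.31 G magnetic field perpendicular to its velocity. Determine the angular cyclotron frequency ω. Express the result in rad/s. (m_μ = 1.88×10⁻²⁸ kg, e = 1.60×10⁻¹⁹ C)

ω ≈ 1.11×10^5 rad/s

ω = qB/m = (1×1.60×10^-19)(1.31×10^-4) / (1.88×10^-28) = 1.11×10^5 rad/s.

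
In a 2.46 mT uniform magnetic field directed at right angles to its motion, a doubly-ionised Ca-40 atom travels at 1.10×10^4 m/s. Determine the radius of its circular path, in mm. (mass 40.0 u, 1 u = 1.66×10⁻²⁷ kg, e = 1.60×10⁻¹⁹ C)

r ≈ 928 mm

The magnetic force provides the centripetal force: qvB = mv²/r, so r = mv/(qB).
r = (6.64×10^-26 kg)(1.10×10^4 m/s) / [(2×1.60×10^-19 C)(2.46×10^-3 T)] = 0.928 m.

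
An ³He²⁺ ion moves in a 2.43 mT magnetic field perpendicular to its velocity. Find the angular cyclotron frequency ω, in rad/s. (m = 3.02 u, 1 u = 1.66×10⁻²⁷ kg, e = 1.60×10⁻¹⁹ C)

ω = qB/m = (2×1.60×10^-19)(2.43×10^-3) / (5.01×10^-27) = 1.55×10^5 rad/s.

ω ≈ 1.55×10^5 rad/s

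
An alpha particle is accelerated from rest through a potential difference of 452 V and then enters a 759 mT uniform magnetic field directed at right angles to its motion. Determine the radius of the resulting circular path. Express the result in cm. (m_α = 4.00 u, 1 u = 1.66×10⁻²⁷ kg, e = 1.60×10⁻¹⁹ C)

r ≈ 0.571 cm

The kinetic energy gained is K = qV = (2×1.60×10^-19)(452) = 1.45×10^-16 J.
v = √(2K/m) = 2.09×10^5 m/s.
r = mv/(qB) = (6.64×10^-27)(2.09×10^5) / [(2×1.60×10^-19)(0.759)] = 5.71×10^-3 m.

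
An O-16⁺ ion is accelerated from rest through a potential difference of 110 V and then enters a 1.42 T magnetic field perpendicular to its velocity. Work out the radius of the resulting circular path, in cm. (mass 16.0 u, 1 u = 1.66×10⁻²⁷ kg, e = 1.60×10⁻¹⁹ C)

r ≈ 0.426 cm

The kinetic energy gained is K = qV = (1×1.60×10^-19)(110) = 1.76×10^-17 J.
v = √(2K/m) = 3.64×10^4 m/s.
r = mv/(qB) = (2.66×10^-26)(3.64×10^4) / [(1×1.60×10^-19)(1.42)] = 4.26×10^-3 m.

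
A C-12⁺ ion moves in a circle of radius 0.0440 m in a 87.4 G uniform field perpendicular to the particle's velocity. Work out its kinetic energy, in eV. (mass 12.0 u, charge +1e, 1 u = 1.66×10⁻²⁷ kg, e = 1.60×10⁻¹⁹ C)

v = qBr/m = (1×1.60×10^-19)(8.74×10^-3)(0.0440) / (1.99×10^-26) = 3090 m/s.
K = ½mv² = 0.5·(1.99×10^-26)·(3090)² = 9.50×10^-20 J = 0.594 eV.

K ≈ 0.594 eV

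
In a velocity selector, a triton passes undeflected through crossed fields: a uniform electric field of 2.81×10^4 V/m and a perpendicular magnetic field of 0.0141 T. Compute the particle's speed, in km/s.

v ≈ 1990 km/s

For zero net force, qE = qvB, so v = E/B.
v = (2.81×10^4) / (0.0141) = 1.99×10^6 m/s.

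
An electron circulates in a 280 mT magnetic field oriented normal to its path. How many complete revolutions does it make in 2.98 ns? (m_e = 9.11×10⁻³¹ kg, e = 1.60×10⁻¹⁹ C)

N = 23

T = 2πm/(qB) = 2π(9.11×10^-31) / [(1×1.60×10^-19)(0.280)] = 1.2777×10^-10 s.
N = t/T = 2.98×10^-9 / 1.2777×10^-10 ≈ 23.32, so 23 complete revolutions.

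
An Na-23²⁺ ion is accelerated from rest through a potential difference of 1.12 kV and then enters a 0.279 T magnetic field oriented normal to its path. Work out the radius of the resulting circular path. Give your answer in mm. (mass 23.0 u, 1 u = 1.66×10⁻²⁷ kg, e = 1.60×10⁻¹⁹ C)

The kinetic energy gained is K = qV = (2×1.60×10^-19)(1120) = 3.58×10^-16 J.
v = √(2K/m) = 1.37×10^5 m/s.
r = mv/(qB) = (3.82×10^-26)(1.37×10^5) / [(2×1.60×10^-19)(0.279)] = 0.0586 m.

r ≈ 58.6 mm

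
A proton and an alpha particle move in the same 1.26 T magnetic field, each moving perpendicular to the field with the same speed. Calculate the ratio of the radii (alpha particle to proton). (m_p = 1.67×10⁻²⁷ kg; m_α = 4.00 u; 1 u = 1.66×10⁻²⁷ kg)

r = mv/(qB) ⇒ at equal v, r ∝ m/q.
r_{alpha particle}/r_{proton} = 1.99.

ratio ≈ 1.99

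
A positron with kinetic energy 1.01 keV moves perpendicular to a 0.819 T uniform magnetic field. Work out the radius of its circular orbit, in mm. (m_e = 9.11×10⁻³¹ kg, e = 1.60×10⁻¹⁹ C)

r ≈ 0.131 mm

Convert the energy: K = 1.01 keV = 1.62×10^-16 J.
v = √(2K/m) = √(2·1.62×10^-16/9.11×10^-31) = 1.88×10^7 m/s.
r = mv/(qB) = (9.11×10^-31)(1.88×10^7) / [(1×1.60×10^-19)(0.819)] = 1.31×10^-4 m.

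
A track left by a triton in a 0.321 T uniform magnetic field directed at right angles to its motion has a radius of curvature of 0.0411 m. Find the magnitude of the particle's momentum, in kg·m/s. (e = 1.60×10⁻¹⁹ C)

Since qvB = mv²/r, the momentum p = mv = qBr.
p = (1×1.60×10^-19)(0.321)(0.0411) = 2.11×10^-21 kg·m/s.

p ≈ 2.11×10^-21 kg·m/s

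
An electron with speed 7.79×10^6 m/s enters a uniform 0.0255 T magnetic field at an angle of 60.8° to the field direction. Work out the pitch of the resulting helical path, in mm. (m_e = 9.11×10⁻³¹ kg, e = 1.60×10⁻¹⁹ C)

The velocity component along B is v∥ = v cos60.8° = 3.80×10^6 m/s.
The cyclotron period T = 2πm/(qB) = 1.40×10^-9 s is set by m, q, B alone.
Pitch = v∥·T = (3.80×10^6)(1.40×10^-9) = 5.33×10^-3 m.

pitch ≈ 5.33 mm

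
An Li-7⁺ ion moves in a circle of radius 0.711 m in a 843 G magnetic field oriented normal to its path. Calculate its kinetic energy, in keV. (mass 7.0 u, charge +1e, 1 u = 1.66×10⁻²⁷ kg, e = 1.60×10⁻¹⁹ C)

v = qBr/m = (1×1.60×10^-19)(0.0843)(0.711) / (1.16×10^-26) = 8.25×10^5 m/s.
K = ½mv² = 0.5·(1.16×10^-26)·(8.25×10^5)² = 3.96×10^-15 J = 24.7 keV.

K ≈ 24.7 keV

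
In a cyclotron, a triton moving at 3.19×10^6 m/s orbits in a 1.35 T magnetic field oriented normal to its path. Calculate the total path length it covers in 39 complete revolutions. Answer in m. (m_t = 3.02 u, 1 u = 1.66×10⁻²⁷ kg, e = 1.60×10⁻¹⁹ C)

L ≈ 18.1 m

r = mv/(qB) = 0.0740 m, so one revolution covers 2πr = 0.465 m.
In 39 revolutions: L = 39·2πr = 18.1 m.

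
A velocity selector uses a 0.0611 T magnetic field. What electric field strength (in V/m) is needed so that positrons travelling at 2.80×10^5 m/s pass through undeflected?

qE = qvB ⇒ E = vB = (2.80×10^5)(0.0611) = 1.71×10^4 V/m.

E ≈ 1.71×10^4 V/m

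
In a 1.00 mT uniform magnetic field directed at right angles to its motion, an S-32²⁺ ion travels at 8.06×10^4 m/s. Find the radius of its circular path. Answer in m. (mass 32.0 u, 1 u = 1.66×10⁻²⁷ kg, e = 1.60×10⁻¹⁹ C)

The magnetic force provides the centripetal force: qvB = mv²/r, so r = mv/(qB).
r = (5.31×10^-26 kg)(8.06×10^4 m/s) / [(2×1.60×10^-19 C)(1.00×10^-3 T)] = 13.4 m.

r ≈ 13.4 m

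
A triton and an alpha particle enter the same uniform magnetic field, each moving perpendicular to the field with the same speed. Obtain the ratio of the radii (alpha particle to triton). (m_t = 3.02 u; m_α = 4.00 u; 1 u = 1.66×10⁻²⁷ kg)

r = mv/(qB) ⇒ at equal v, r ∝ m/q.
r_{alpha particle}/r_{triton} = 0.662.

ratio ≈ 0.662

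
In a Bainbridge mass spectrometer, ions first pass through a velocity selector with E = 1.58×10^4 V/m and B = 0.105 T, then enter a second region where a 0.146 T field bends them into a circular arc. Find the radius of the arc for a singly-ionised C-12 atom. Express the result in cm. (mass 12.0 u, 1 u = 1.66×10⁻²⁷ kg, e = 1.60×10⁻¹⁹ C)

The selector passes v = E/B = 1.58×10^4/0.105 = 1.50×10^5 m/s.
In the deflection region, r = mv/(qB₂) = (1.99×10^-26)(1.50×10^5) / [(1×1.60×10^-19)(0.146)] = 0.128 m.

r ≈ 12.8 cm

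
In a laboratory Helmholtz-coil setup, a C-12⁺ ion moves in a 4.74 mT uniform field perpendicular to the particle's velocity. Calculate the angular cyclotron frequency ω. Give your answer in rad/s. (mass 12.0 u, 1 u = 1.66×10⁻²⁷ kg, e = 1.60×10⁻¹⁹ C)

ω = qB/m = (1×1.60×10^-19)(4.74×10^-3) / (1.99×10^-26) = 3.81×10^4 rad/s.

ω ≈ 3.81×10^4 rad/s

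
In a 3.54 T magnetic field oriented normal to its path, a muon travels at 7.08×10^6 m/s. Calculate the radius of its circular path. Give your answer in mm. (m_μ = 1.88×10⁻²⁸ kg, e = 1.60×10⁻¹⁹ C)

The magnetic force provides the centripetal force: qvB = mv²/r, so r = mv/(qB).
r = (1.88×10^-28 kg)(7.08×10^6 m/s) / [(1×1.60×10^-19 C)(3.54 T)] = 2.35×10^-3 m.

r ≈ 2.35 mm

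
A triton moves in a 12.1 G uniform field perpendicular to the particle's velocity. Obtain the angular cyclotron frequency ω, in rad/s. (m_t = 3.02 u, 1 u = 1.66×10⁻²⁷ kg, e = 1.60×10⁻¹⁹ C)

ω ≈ 3.86×10^4 rad/s

ω = qB/m = (1×1.60×10^-19)(1.21×10^-3) / (5.01×10^-27) = 3.86×10^4 rad/s.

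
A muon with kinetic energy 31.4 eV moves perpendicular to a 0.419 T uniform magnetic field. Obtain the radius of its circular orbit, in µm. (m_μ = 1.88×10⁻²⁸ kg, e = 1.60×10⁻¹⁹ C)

Convert the energy: K = 31.4 eV = 5.02×10^-18 J.
v = √(2K/m) = √(2·5.02×10^-18/1.88×10^-28) = 2.31×10^5 m/s.
r = mv/(qB) = (1.88×10^-28)(2.31×10^5) / [(1×1.60×10^-19)(0.419)] = 6.48×10^-4 m.

r ≈ 648 µm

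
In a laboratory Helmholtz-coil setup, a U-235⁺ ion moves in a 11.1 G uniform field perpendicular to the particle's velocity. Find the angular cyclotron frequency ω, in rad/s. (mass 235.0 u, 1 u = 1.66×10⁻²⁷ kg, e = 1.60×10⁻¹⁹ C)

ω ≈ 455 rad/s

ω = qB/m = (1×1.60×10^-19)(1.11×10^-3) / (3.90×10^-25) = 455 rad/s.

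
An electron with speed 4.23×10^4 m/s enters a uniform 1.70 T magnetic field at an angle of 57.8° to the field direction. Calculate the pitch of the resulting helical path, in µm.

pitch ≈ 0.474 µm

The velocity component along B is v∥ = v cos57.8° = 2.25×10^4 m/s.
The cyclotron period T = 2πm/(qB) = 2.10×10^-11 s is set by m, q, B alone.
Pitch = v∥·T = (2.25×10^4)(2.10×10^-11) = 4.74×10^-7 m.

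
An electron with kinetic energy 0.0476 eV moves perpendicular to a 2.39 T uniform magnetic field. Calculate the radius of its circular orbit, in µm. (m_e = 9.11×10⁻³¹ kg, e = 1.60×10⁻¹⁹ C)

r ≈ 0.308 µm

Convert the energy: K = 0.0476 eV = 7.62×10^-21 J.
v = √(2K/m) = √(2·7.62×10^-21/9.11×10^-31) = 1.29×10^5 m/s.
r = mv/(qB) = (9.11×10^-31)(1.29×10^5) / [(1×1.60×10^-19)(2.39)] = 3.08×10^-7 m.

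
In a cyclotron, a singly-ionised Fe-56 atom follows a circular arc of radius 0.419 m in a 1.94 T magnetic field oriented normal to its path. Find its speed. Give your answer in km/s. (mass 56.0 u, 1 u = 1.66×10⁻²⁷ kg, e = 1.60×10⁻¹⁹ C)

From qvB = mv²/r, v = qBr/m.
v = (1×1.60×10^-19)(1.94)(0.419) / (9.30×10^-26) = 1.40×10^6 m/s.

v ≈ 1400 km/s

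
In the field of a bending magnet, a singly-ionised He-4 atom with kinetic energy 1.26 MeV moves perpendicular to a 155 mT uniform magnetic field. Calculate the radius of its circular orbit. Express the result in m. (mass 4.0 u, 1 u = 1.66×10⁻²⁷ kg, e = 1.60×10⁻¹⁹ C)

r ≈ 2.09 m

Convert the energy: K = 1.26 MeV = 2.02×10^-13 J.
v = √(2K/m) = √(2·2.02×10^-13/6.64×10^-27) = 7.79×10^6 m/s.
r = mv/(qB) = (6.64×10^-27)(7.79×10^6) / [(1×1.60×10^-19)(0.155)] = 2.09 m.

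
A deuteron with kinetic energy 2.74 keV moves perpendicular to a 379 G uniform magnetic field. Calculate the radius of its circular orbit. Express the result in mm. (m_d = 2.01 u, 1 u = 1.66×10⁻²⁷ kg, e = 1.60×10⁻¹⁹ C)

r ≈ 282 mm

Convert the energy: K = 2.74 keV = 4.38×10^-16 J.
v = √(2K/m) = √(2·4.38×10^-16/3.34×10^-27) = 5.13×10^5 m/s.
r = mv/(qB) = (3.34×10^-27)(5.13×10^5) / [(1×1.60×10^-19)(0.0379)] = 0.282 m.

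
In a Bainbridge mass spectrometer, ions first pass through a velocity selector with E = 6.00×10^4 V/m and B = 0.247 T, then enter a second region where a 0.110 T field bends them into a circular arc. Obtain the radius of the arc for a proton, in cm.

r ≈ 2.30 cm

The selector passes v = E/B = 6.00×10^4/0.247 = 2.43×10^5 m/s.
In the deflection region, r = mv/(qB₂) = (1.67×10^-27)(2.43×10^5) / [(1×1.60×10^-19)(0.110)] = 0.0230 m.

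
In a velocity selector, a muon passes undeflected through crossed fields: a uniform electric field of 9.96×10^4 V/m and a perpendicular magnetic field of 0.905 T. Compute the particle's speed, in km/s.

For zero net force, qE = qvB, so v = E/B.
v = (9.96×10^4) / (0.905) = 1.10×10^5 m/s.

v ≈ 110 km/s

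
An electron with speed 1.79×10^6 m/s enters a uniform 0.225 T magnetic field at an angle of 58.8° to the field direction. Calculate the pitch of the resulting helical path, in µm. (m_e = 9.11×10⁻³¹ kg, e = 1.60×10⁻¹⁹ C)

The velocity component along B is v∥ = v cos58.8° = 9.27×10^5 m/s.
The cyclotron period T = 2πm/(qB) = 1.59×10^-10 s is set by m, q, B alone.
Pitch = v∥·T = (9.27×10^5)(1.59×10^-10) = 1.47×10^-4 m.

pitch ≈ 147 µm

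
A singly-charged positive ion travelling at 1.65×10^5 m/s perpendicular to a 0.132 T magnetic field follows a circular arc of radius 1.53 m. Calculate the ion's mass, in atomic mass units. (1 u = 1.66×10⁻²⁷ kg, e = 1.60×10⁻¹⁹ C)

qvB = mv²/r ⇒ m = qBr/v.
m = (1×1.60×10^-19)(0.132)(1.53) / (1.65×10^5) = 1.96×10^-25 kg = 118 u.

m ≈ 118 u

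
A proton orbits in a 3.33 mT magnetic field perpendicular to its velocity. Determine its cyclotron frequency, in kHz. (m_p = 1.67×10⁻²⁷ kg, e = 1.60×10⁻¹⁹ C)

f ≈ 50.8 kHz

f = qB/(2πm) = (1×1.60×10^-19)(3.33×10^-3) / [2π(1.67×10^-27)] = 5.08×10^4 Hz.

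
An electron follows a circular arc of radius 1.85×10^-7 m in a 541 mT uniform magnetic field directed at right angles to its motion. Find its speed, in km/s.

From qvB = mv²/r, v = qBr/m.
v = (1×1.60×10^-19)(0.541)(1.85×10^-7) / (9.11×10^-31) = 1.76×10^4 m/s.

v ≈ 17.6 km/s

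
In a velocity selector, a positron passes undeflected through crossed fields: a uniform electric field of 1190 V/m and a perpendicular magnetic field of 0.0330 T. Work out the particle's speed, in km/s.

For zero net force, qE = qvB, so v = E/B.
v = (1190) / (0.0330) = 3.61×10^4 m/s.

v ≈ 36.1 km/s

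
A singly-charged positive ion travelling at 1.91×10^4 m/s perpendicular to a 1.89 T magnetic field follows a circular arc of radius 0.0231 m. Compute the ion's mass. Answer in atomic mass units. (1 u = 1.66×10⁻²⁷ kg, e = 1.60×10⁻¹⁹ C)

m ≈ 220 u

qvB = mv²/r ⇒ m = qBr/v.
m = (1×1.60×10^-19)(1.89)(0.0231) / (1.91×10^4) = 3.66×10^-25 kg = 220 u.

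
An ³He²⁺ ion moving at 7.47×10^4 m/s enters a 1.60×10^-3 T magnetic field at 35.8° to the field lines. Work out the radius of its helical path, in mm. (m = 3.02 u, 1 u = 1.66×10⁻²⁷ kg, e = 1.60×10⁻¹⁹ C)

r ≈ 428 mm

Only the perpendicular component v⊥ = v sin35.8° = 4.37×10^4 m/s is bent by the field.
r = m v⊥ /(qB) = (5.01×10^-27)(4.37×10^4) / [(2×1.60×10^-19)(1.60×10^-3)] = 0.428 m.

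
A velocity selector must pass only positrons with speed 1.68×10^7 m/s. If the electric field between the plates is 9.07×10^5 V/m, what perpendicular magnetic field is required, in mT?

B ≈ 54.0 mT

qE = qvB ⇒ B = E/v = (9.07×10^5) / (1.68×10^7) = 0.0540 T.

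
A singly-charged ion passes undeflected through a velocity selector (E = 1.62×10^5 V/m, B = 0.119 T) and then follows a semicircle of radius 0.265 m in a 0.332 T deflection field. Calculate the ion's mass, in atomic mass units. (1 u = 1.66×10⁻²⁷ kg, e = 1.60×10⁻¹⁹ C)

m ≈ 6.23 u

v = E/B₁ = 1.36×10^6 m/s.
From r = mv/(qB₂), m = qB₂r/v = (1×1.60×10^-19)(0.332)(0.265) / (1.36×10^6) = 1.03×10^-26 kg.
In atomic mass units: m = 1.03×10^-26 / 1.66×10^-27 = 6.23 u.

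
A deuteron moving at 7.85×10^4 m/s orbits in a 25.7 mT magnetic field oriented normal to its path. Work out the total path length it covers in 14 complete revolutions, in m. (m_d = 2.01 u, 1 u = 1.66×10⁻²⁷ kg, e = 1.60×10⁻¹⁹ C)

L ≈ 5.60 m

r = mv/(qB) = 0.0637 m, so one revolution covers 2πr = 0.400 m.
In 14 revolutions: L = 14·2πr = 5.60 m.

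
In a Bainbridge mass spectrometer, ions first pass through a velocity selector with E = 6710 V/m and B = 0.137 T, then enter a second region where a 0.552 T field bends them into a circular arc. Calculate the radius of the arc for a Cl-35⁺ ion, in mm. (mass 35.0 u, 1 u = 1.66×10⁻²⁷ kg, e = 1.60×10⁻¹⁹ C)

r ≈ 32.2 mm

The selector passes v = E/B = 6710/0.137 = 4.90×10^4 m/s.
In the deflection region, r = mv/(qB₂) = (5.81×10^-26)(4.90×10^4) / [(1×1.60×10^-19)(0.552)] = 0.0322 m.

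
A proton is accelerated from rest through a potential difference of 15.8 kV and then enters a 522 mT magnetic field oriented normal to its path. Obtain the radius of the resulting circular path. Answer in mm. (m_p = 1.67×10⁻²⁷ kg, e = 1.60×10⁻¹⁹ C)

The kinetic energy gained is K = qV = (1×1.60×10^-19)(1.58×10^4) = 2.53×10^-15 J.
v = √(2K/m) = 1.74×10^6 m/s.
r = mv/(qB) = (1.67×10^-27)(1.74×10^6) / [(1×1.60×10^-19)(0.522)] = 0.0348 m.

r ≈ 34.8 mm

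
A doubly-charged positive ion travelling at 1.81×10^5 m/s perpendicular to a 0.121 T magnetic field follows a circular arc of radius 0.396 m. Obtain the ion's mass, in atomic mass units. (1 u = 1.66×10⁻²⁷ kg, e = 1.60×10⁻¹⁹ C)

m ≈ 51.0 u

qvB = mv²/r ⇒ m = qBr/v.
m = (2×1.60×10^-19)(0.121)(0.396) / (1.81×10^5) = 8.47×10^-26 kg = 51.0 u.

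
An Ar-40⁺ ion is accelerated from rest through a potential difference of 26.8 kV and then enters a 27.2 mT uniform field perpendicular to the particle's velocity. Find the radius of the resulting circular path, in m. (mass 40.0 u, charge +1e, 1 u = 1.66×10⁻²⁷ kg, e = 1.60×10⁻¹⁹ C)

The kinetic energy gained is K = qV = (1×1.60×10^-19)(2.68×10^4) = 4.29×10^-15 J.
v = √(2K/m) = 3.59×10^5 m/s.
r = mv/(qB) = (6.64×10^-26)(3.59×10^5) / [(1×1.60×10^-19)(0.0272)] = 5.48 m.

r ≈ 5.48 m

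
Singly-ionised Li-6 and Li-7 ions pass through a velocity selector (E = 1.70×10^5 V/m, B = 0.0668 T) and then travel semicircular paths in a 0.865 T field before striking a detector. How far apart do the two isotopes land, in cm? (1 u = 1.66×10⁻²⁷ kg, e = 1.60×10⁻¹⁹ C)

Both emerge at v = E/B₁ = 2.54×10^6 m/s.
r = mv/(qB₂), so r₁ = 0.1831 m and r₂ = 0.2137 m, giving Δr = 0.0305 m.
After a semicircle each ion lands a diameter 2r from the entry slit, so the separation is 2Δr = 0.0610 m.

Δd ≈ 6.10 cm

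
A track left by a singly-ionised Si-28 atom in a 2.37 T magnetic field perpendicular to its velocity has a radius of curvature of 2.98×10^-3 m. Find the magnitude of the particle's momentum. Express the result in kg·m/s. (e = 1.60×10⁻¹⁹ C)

Since qvB = mv²/r, the momentum p = mv = qBr.
p = (1×1.60×10^-19)(2.37)(2.98×10^-3) = 1.13×10^-21 kg·m/s.

p ≈ 1.13×10^-21 kg·m/s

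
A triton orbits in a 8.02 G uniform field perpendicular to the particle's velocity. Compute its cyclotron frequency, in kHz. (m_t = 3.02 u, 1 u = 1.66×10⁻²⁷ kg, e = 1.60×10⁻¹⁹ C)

f = qB/(2πm) = (1×1.60×10^-19)(8.02×10^-4) / [2π(5.01×10^-27)] = 4070 Hz.

f ≈ 4.07 kHz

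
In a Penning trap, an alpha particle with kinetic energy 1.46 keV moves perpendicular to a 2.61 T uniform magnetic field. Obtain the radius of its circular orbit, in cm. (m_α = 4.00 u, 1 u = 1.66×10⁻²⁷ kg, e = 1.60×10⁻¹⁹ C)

Convert the energy: K = 1.46 keV = 2.34×10^-16 J.
v = √(2K/m) = √(2·2.34×10^-16/6.64×10^-27) = 2.65×10^5 m/s.
r = mv/(qB) = (6.64×10^-27)(2.65×10^5) / [(2×1.60×10^-19)(2.61)] = 2.11×10^-3 m.

r ≈ 0.211 cm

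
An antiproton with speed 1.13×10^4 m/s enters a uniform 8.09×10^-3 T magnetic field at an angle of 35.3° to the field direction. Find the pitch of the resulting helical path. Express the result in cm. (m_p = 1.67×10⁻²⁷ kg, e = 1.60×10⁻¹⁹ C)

The velocity component along B is v∥ = v cos35.3° = 9220 m/s.
The cyclotron period T = 2πm/(qB) = 8.11×10^-6 s is set by m, q, B alone.
Pitch = v∥·T = (9220)(8.11×10^-6) = 0.0748 m.

pitch ≈ 7.48 cm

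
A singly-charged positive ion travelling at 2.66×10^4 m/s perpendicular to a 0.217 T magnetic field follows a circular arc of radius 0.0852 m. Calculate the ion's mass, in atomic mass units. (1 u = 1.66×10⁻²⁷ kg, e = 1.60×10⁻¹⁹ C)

m ≈ 67.0 u

qvB = mv²/r ⇒ m = qBr/v.
m = (1×1.60×10^-19)(0.217)(0.0852) / (2.66×10^4) = 1.11×10^-25 kg = 67.0 u.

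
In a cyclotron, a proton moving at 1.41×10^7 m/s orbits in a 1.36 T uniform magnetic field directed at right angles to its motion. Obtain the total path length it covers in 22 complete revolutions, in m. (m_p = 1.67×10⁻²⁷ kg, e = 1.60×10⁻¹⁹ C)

L ≈ 15.0 m

r = mv/(qB) = 0.108 m, so one revolution covers 2πr = 0.680 m.
In 22 revolutions: L = 22·2πr = 15.0 m.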